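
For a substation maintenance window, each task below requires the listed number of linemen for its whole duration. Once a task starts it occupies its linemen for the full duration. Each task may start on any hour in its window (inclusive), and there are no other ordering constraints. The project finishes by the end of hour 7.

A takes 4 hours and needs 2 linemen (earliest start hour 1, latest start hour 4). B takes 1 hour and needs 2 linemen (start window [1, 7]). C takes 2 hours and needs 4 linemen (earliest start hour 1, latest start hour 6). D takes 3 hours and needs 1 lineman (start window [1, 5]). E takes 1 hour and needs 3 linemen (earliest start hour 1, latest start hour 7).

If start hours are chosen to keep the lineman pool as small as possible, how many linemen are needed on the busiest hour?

Early-start (A@1, B@1, C@1, D@1, E@1) gives peak 12: h1:12  h2:7  h3:3  h4:2  h5:0  h6:0  h7:0.
Shift C→5, D→2, E→7.
Schedule A@1, B@1, C@5, D@2, E@7: h1:4  h2:3  h3:3  h4:3  h5:4  h6:4  h7:3 — peak 4.
Total lineman-hours = 24 over 7 hours ⇒ peak ≥ ⌈24/7⌉ = 4, so 4 is optimal.

4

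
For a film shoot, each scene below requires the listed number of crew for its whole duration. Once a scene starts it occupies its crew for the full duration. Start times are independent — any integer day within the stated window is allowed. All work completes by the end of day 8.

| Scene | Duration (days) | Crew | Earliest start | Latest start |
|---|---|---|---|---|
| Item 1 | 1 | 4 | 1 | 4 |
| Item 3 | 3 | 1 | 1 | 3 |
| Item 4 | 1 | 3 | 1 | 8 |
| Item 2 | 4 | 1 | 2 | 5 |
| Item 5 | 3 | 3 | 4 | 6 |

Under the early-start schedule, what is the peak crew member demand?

8

Early-start schedule: Item 1@1, Item 3@1, Item 4@1, Item 2@2, Item 5@4.
Load per day: day 1: 8, day 2: 2, day 3: 2, day 4: 4, day 5: 4, day 6: 3, day 7: 0, day 8: 0.
Peak is 8.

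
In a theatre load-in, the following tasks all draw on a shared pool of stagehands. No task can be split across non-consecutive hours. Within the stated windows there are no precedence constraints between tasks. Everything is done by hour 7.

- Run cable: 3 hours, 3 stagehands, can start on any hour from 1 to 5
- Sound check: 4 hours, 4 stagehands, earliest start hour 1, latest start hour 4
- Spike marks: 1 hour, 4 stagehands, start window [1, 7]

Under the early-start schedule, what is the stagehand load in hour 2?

7

At early start, hour 2 has: Run cable, Sound check.
Demand: 3 + 4 = 7.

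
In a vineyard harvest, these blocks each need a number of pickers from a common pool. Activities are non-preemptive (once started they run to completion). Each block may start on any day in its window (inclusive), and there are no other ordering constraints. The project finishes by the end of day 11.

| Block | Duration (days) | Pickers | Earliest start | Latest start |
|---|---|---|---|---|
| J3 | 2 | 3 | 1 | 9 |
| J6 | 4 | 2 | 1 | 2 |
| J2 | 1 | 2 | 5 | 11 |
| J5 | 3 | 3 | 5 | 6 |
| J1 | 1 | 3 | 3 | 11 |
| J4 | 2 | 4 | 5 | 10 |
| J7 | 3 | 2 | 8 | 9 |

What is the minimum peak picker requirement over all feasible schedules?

Early-start (J3@1, J6@1, J2@5, J5@5, J1@3, J4@5, J7@8) gives peak 9: d1:5  d2:5  d3:5  d4:2  d5:9  d6:7  d7:3  d8:2  d9:2  d10:2  d11:0.
Shift J4→8.
Schedule J3@1, J6@1, J2@5, J5@5, J1@3, J4@8, J7@8: d1:5  d2:5  d3:5  d4:2  d5:5  d6:3  d7:3  d8:6  d9:6  d10:2  d11:0 — peak 6.

6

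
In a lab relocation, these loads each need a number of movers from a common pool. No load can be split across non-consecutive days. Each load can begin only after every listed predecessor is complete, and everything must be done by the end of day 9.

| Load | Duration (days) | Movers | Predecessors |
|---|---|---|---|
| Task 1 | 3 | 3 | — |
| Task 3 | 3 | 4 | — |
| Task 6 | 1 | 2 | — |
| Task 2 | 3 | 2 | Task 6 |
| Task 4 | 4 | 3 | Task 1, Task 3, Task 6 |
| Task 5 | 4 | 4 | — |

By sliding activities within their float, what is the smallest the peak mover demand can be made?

Early-start (Task 1@1, Task 3@1, Task 6@1, Task 2@2, Task 4@4, Task 5@1) gives peak 13: d1:13  d2:13  d3:13  d4:9  d5:3  d6:3  d7:3  d8:0  d9:0.
Shift Task 5→4.
Schedule Task 1@1, Task 3@1, Task 6@1, Task 2@2, Task 4@4, Task 5@4: d1:9  d2:9  d3:9  d4:9  d5:7  d6:7  d7:7  d8:0  d9:0 — peak 9.

9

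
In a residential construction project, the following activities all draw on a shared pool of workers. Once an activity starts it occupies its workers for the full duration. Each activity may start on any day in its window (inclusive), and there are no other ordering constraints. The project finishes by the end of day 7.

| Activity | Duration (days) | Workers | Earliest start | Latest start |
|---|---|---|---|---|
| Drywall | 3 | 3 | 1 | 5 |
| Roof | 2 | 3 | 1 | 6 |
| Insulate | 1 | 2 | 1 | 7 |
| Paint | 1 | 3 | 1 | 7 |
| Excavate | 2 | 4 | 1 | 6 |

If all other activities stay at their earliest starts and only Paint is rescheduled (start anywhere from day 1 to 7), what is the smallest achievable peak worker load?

Paint@1: d1:15  d2:10  d3:3  d4:0  d5:0  d6:0  d7:0 → peak 15
Paint@2: d1:12  d2:13  d3:3  d4:0  d5:0  d6:0  d7:0 → peak 13
Paint@3: d1:12  d2:10  d3:6  d4:0  d5:0  d6:0  d7:0 → peak 12
Paint@4: d1:12  d2:10  d3:3  d4:3  d5:0  d6:0  d7:0 → peak 12
Paint@5: d1:12  d2:10  d3:3  d4:0  d5:3  d6:0  d7:0 → peak 12
Paint@6: d1:12  d2:10  d3:3  d4:0  d5:0  d6:3  d7:0 → peak 12
Paint@7: d1:12  d2:10  d3:3  d4:0  d5:0  d6:0  d7:3 → peak 12
Best is Paint@3, peak 12.

12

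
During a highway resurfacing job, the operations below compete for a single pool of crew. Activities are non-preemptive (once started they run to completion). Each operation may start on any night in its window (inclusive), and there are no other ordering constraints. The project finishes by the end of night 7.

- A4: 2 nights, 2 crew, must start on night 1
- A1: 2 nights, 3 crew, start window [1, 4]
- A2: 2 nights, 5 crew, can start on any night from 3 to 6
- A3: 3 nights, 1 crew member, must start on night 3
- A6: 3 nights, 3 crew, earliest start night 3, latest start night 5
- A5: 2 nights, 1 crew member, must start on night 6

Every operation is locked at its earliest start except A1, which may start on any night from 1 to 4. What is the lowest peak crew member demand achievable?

A1@1: n1:5  n2:5  n3:9  n4:9  n5:4  n6:1  n7:1 → peak 9
A1@2: n1:2  n2:5  n3:12  n4:9  n5:4  n6:1  n7:1 → peak 12
A1@3: n1:2  n2:2  n3:12  n4:12  n5:4  n6:1  n7:1 → peak 12
A1@4: n1:2  n2:2  n3:9  n4:12  n5:7  n6:1  n7:1 → peak 12
Best is A1@1, peak 9.

9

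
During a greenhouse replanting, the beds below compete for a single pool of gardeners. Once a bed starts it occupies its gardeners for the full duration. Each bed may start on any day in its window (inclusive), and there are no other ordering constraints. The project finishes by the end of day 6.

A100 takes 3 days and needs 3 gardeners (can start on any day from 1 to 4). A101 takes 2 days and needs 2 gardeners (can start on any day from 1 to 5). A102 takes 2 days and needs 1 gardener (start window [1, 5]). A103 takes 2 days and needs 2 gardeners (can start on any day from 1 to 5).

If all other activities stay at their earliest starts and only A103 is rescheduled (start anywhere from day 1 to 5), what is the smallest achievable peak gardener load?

6

A103@1: d1:8  d2:8  d3:3  d4:0  d5:0  d6:0 → peak 8
A103@2: d1:6  d2:8  d3:5  d4:0  d5:0  d6:0 → peak 8
A103@3: d1:6  d2:6  d3:5  d4:2  d5:0  d6:0 → peak 6
A103@4: d1:6  d2:6  d3:3  d4:2  d5:2  d6:0 → peak 6
A103@5: d1:6  d2:6  d3:3  d4:0  d5:2  d6:2 → peak 6
Best is A103@3, peak 6.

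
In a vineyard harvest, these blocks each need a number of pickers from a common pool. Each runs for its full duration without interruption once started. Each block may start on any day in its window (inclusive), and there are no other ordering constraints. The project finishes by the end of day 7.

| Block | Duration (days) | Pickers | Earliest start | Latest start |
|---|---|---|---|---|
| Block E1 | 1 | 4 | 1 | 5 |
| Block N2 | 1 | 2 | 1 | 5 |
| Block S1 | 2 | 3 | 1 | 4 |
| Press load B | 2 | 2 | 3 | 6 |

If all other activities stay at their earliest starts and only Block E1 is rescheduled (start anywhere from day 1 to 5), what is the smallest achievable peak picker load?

Block E1@1: d1:9  d2:3  d3:2  d4:2  d5:0  d6:0  d7:0 → peak 9
Block E1@2: d1:5  d2:7  d3:2  d4:2  d5:0  d6:0  d7:0 → peak 7
Block E1@3: d1:5  d2:3  d3:6  d4:2  d5:0  d6:0  d7:0 → peak 6
Block E1@4: d1:5  d2:3  d3:2  d4:6  d5:0  d6:0  d7:0 → peak 6
Block E1@5: d1:5  d2:3  d3:2  d4:2  d5:4  d6:0  d7:0 → peak 5
Best is Block E1@5, peak 5.

5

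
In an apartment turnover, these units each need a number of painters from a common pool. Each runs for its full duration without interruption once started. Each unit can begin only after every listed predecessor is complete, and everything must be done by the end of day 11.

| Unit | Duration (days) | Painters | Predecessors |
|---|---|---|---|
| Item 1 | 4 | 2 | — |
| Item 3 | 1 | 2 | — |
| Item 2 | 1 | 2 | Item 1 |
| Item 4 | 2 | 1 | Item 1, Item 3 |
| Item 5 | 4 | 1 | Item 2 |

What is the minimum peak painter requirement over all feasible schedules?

Early-start (Item 1@1, Item 3@1, Item 2@5, Item 4@5, Item 5@6) gives peak 4: d1:4  d2:2  d3:2  d4:2  d5:3  d6:2  d7:1  d8:1  d9:1  d10:0  d11:0.
Shift Item 3→5, Item 2→6, Item 4→7, Item 5→7.
Schedule Item 1@1, Item 3@5, Item 2@6, Item 4@7, Item 5@7: d1:2  d2:2  d3:2  d4:2  d5:2  d6:2  d7:2  d8:2  d9:1  d10:1  d11:0 — peak 2.
Total painter-days = 18 over 11 days ⇒ peak ≥ ⌈18/11⌉ = 2, so 2 is optimal.

2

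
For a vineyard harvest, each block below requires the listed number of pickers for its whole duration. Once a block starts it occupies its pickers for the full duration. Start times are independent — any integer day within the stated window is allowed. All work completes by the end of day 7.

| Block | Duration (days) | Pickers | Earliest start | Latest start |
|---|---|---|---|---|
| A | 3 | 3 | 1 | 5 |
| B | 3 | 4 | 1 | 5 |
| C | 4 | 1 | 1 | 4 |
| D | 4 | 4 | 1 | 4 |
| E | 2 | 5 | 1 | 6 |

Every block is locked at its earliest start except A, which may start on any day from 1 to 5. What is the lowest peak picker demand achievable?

14

A@1: d1:17  d2:17  d3:12  d4:5  d5:0  d6:0  d7:0 → peak 17
A@2: d1:14  d2:17  d3:12  d4:8  d5:0  d6:0  d7:0 → peak 17
A@3: d1:14  d2:14  d3:12  d4:8  d5:3  d6:0  d7:0 → peak 14
A@4: d1:14  d2:14  d3:9  d4:8  d5:3  d6:3  d7:0 → peak 14
A@5: d1:14  d2:14  d3:9  d4:5  d5:3  d6:3  d7:3 → peak 14
Best is A@3, peak 14.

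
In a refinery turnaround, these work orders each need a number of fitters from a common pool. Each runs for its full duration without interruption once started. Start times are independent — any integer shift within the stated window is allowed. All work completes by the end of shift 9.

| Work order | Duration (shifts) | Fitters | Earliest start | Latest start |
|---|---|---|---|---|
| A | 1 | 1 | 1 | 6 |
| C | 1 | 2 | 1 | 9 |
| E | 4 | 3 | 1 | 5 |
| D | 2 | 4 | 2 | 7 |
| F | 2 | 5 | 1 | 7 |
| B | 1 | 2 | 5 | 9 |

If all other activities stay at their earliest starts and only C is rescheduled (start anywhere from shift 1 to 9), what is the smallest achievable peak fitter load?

12

C@1: s1:11  s2:12  s3:7  s4:3  s5:2  s6:0  s7:0  s8:0  s9:0 → peak 12
C@2: s1:9  s2:14  s3:7  s4:3  s5:2  s6:0  s7:0  s8:0  s9:0 → peak 14
C@3: s1:9  s2:12  s3:9  s4:3  s5:2  s6:0  s7:0  s8:0  s9:0 → peak 12
C@4: s1:9  s2:12  s3:7  s4:5  s5:2  s6:0  s7:0  s8:0  s9:0 → peak 12
C@5: s1:9  s2:12  s3:7  s4:3  s5:4  s6:0  s7:0  s8:0  s9:0 → peak 12
C@6: s1:9  s2:12  s3:7  s4:3  s5:2  s6:2  s7:0  s8:0  s9:0 → peak 12
C@7: s1:9  s2:12  s3:7  s4:3  s5:2  s6:0  s7:2  s8:0  s9:0 → peak 12
C@8: s1:9  s2:12  s3:7  s4:3  s5:2  s6:0  s7:0  s8:2  s9:0 → peak 12
C@9: s1:9  s2:12  s3:7  s4:3  s5:2  s6:0  s7:0  s8:0  s9:2 → peak 12
Best is C@1, peak 12.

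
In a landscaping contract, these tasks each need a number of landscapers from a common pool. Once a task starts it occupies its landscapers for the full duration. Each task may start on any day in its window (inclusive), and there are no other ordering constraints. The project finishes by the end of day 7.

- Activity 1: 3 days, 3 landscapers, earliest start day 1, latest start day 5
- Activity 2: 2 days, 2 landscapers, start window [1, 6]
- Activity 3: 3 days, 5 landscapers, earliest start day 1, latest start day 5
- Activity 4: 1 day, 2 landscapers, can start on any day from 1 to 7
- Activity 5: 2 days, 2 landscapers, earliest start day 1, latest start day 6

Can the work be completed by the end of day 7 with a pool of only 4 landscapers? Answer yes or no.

no

Total landscaper-days = 34; over 7 days the average is 34/7 > 4, so some day must exceed 4.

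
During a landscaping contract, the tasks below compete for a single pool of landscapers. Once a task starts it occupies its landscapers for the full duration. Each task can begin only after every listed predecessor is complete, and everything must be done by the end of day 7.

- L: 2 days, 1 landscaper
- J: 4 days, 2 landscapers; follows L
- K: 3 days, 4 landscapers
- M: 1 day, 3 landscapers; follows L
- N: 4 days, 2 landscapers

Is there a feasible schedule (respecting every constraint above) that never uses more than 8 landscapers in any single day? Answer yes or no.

yes

Schedule L@1, J@3, K@1, M@7, N@4: d1:5  d2:5  d3:6  d4:4  d5:4  d6:4  d7:5 — peak 6 ≤ 8.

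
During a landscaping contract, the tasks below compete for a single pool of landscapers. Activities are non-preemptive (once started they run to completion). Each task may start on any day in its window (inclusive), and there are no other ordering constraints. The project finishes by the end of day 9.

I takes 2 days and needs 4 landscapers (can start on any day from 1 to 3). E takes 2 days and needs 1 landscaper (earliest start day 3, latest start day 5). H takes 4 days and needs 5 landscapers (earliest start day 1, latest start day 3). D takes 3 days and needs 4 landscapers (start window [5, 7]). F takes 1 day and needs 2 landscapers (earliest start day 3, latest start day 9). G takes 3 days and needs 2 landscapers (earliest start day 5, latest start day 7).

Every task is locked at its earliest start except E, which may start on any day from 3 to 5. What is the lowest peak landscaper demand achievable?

E@3: d1:9  d2:9  d3:8  d4:6  d5:6  d6:6  d7:6  d8:0  d9:0 → peak 9
E@4: d1:9  d2:9  d3:7  d4:6  d5:7  d6:6  d7:6  d8:0  d9:0 → peak 9
E@5: d1:9  d2:9  d3:7  d4:5  d5:7  d6:7  d7:6  d8:0  d9:0 → peak 9
Best is E@3, peak 9.

9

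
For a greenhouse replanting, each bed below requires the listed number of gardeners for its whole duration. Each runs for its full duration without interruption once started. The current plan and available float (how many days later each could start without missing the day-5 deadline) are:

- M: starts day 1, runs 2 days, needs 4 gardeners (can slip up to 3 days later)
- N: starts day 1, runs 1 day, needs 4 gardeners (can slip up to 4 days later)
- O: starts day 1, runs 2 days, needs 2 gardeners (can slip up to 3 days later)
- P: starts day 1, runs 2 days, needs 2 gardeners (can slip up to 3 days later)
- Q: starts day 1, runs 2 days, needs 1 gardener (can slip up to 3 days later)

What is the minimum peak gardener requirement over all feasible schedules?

Early-start (M@1, N@1, O@1, P@1, Q@1) gives peak 13: d1:13  d2:9  d3:0  d4:0  d5:0.
Shift N→3, O→4, P→4.
Schedule M@1, N@3, O@4, P@4, Q@1: d1:5  d2:5  d3:4  d4:4  d5:4 — peak 5.
Total gardener-days = 22 over 5 days ⇒ peak ≥ ⌈22/5⌉ = 5, so 5 is optimal.

5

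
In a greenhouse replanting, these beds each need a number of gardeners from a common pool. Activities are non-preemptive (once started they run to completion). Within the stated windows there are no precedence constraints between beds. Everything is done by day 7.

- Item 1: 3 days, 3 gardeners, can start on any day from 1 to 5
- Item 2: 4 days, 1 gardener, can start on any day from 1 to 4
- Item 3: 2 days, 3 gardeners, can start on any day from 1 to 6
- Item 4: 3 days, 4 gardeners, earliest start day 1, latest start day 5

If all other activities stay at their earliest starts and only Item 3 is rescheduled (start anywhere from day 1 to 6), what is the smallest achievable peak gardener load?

Item 3@1: d1:11  d2:11  d3:8  d4:1  d5:0  d6:0  d7:0 → peak 11
Item 3@2: d1:8  d2:11  d3:11  d4:1  d5:0  d6:0  d7:0 → peak 11
Item 3@3: d1:8  d2:8  d3:11  d4:4  d5:0  d6:0  d7:0 → peak 11
Item 3@4: d1:8  d2:8  d3:8  d4:4  d5:3  d6:0  d7:0 → peak 8
Item 3@5: d1:8  d2:8  d3:8  d4:1  d5:3  d6:3  d7:0 → peak 8
Item 3@6: d1:8  d2:8  d3:8  d4:1  d5:0  d6:3  d7:3 → peak 8
Best is Item 3@4, peak 8.

8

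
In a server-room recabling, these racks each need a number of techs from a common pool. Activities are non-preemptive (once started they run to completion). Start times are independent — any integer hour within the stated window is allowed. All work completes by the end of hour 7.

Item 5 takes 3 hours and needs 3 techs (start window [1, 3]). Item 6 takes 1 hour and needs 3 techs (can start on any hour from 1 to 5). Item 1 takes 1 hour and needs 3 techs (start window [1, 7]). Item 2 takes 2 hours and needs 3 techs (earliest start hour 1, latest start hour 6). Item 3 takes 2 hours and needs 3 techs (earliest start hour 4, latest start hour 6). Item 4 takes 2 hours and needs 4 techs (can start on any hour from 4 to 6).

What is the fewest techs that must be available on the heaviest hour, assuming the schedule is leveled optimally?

Early-start (Item 5@1, Item 6@1, Item 1@1, Item 2@1, Item 3@4, Item 4@4) gives peak 12: h1:12  h2:6  h3:3  h4:7  h5:7  h6:0  h7:0.
Shift Item 1→2, Item 2→3, Item 4→6.
Schedule Item 5@1, Item 6@1, Item 1@2, Item 2@3, Item 3@4, Item 4@6: h1:6  h2:6  h3:6  h4:6  h5:3  h6:4  h7:4 — peak 6.

6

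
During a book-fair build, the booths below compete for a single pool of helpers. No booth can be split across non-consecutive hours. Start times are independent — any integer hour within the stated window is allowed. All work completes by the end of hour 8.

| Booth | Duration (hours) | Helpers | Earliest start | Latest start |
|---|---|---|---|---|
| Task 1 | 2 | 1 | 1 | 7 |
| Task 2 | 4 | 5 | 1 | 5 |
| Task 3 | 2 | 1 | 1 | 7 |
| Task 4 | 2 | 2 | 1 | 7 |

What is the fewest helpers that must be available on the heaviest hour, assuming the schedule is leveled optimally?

5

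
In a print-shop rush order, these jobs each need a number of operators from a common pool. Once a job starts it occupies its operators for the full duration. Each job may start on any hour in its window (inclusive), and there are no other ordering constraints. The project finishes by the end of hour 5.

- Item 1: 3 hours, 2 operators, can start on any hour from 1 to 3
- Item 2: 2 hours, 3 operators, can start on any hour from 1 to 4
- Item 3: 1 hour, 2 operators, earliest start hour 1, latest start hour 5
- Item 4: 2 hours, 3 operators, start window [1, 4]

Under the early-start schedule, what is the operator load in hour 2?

At early start, hour 2 has: Item 1, Item 2, Item 4.
Demand: 2 + 3 + 3 = 8.

8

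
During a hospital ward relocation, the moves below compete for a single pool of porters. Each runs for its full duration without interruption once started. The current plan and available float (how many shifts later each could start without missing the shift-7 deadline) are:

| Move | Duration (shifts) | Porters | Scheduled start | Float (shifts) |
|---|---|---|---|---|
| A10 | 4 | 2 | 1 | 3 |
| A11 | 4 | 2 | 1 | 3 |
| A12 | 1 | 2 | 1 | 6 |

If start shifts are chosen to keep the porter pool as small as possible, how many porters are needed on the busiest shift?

4

Early-start (A10@1, A11@1, A12@1) gives peak 6: s1:6  s2:4  s3:4  s4:4  s5:0  s6:0  s7:0.
Shift A12→5.
Schedule A10@1, A11@1, A12@5: s1:4  s2:4  s3:4  s4:4  s5:2  s6:0  s7:0 — peak 4.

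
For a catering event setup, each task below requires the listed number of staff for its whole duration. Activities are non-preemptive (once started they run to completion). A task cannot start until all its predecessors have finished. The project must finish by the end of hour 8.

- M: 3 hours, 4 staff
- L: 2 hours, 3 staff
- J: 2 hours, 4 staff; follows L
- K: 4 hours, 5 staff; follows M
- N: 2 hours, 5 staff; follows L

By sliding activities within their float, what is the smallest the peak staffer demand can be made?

Early-start (M@1, L@1, J@3, K@4, N@3) gives peak 14: h1:7  h2:7  h3:13  h4:14  h5:5  h6:5  h7:5  h8:0.
Shift J→4, K→5.
Schedule M@1, L@1, J@4, K@5, N@3: h1:7  h2:7  h3:9  h4:9  h5:9  h6:5  h7:5  h8:5 — peak 9.

9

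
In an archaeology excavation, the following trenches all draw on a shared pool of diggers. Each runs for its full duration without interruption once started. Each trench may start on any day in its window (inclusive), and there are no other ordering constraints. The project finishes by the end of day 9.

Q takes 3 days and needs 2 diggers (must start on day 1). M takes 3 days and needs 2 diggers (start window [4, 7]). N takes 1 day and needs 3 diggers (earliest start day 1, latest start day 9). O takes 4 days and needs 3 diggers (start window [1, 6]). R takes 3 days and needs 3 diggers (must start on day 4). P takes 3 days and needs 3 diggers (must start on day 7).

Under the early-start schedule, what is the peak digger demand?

8

Early-start schedule: Q@1, M@4, N@1, O@1, R@4, P@7.
Load per day: day 1: 8, day 2: 5, day 3: 5, day 4: 8, day 5: 5, day 6: 5, day 7: 3, day 8: 3, day 9: 3.
Peak is 8.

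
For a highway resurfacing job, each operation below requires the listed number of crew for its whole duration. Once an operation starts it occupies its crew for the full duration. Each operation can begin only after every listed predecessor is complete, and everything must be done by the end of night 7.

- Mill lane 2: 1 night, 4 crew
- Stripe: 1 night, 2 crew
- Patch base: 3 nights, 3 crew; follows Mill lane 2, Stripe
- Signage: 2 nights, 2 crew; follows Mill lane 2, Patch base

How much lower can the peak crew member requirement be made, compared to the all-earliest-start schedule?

2

Early-start peak: n1:6  n2:3  n3:3  n4:3  n5:2  n6:2  n7:0 ⇒ 6.
Leveled (Mill lane 2@1, Stripe@2, Patch base@3, Signage@6): n1:4  n2:2  n3:3  n4:3  n5:3  n6:2  n7:2 ⇒ 4.
Reduction 6 − 4 = 2.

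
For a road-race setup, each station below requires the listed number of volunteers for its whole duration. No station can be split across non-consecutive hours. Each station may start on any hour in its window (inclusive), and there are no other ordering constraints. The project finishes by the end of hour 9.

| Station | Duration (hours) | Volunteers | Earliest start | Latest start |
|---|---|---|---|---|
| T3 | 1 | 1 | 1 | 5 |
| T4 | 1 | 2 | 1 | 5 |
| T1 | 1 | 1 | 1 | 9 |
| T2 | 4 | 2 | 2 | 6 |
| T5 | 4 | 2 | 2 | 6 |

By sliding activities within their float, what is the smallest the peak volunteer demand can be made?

3

Early-start (T3@1, T4@1, T1@1, T2@2, T5@2) gives peak 4: h1:4  h2:4  h3:4  h4:4  h5:4  h6:0  h7:0  h8:0  h9:0.
Shift T1→2, T5→6.
Schedule T3@1, T4@1, T1@2, T2@2, T5@6: h1:3  h2:3  h3:2  h4:2  h5:2  h6:2  h7:2  h8:2  h9:2 — peak 3.
Total volunteer-hours = 20 over 9 hours ⇒ peak ≥ ⌈20/9⌉ = 3, so 3 is optimal.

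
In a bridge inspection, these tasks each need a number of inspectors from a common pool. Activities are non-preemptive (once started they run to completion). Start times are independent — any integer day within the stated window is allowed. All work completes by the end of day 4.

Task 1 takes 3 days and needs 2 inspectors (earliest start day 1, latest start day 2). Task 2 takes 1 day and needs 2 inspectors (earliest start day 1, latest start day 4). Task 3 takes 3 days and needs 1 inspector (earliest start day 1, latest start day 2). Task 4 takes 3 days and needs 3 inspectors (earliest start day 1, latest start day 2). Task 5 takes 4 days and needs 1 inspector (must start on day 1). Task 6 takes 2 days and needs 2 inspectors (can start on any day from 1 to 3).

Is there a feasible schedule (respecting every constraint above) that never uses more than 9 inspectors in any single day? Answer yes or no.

Schedule Task 1@1, Task 2@1, Task 3@1, Task 4@1, Task 5@1, Task 6@2: d1:9  d2:9  d3:9  d4:1 — peak 9 ≤ 9.

yes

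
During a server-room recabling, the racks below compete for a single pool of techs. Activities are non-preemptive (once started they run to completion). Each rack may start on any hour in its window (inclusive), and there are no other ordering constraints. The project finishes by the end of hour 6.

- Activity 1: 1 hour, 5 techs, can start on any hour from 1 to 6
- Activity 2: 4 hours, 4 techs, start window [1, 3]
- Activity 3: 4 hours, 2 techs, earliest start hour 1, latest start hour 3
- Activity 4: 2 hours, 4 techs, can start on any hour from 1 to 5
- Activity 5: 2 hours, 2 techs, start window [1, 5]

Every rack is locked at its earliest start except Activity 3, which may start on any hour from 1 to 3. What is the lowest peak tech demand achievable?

15

Activity 3@1: h1:17  h2:12  h3:6  h4:6  h5:0  h6:0 → peak 17
Activity 3@2: h1:15  h2:12  h3:6  h4:6  h5:2  h6:0 → peak 15
Activity 3@3: h1:15  h2:10  h3:6  h4:6  h5:2  h6:2 → peak 15
Best is Activity 3@2, peak 15.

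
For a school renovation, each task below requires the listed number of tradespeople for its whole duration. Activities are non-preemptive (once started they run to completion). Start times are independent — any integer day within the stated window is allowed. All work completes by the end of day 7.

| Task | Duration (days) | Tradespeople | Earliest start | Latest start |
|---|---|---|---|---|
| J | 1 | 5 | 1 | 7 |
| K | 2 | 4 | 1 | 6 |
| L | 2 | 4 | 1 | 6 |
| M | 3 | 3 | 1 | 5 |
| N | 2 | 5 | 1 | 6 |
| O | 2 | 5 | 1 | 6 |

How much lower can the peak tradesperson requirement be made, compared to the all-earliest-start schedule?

18

Early-start peak: d1:26  d2:21  d3:3  d4:0  d5:0  d6:0  d7:0 ⇒ 26.
Leveled (J@1, K@2, L@2, M@4, N@4, O@6): d1:5  d2:8  d3:8  d4:8  d5:8  d6:8  d7:5 ⇒ 8.
Reduction 26 − 8 = 18.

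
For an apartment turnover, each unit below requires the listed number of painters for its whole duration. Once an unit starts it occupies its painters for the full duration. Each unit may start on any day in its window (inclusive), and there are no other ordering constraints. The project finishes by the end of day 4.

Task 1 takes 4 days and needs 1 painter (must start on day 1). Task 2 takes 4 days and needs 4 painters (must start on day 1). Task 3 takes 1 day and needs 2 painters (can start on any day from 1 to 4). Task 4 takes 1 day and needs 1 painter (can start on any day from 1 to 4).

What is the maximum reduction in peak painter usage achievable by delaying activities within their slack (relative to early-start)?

1

Early-start peak: d1:8  d2:5  d3:5  d4:5 ⇒ 8.
Leveled (Task 1@1, Task 2@1, Task 3@1, Task 4@2): d1:7  d2:6  d3:5  d4:5 ⇒ 7.
Reduction 8 − 7 = 1.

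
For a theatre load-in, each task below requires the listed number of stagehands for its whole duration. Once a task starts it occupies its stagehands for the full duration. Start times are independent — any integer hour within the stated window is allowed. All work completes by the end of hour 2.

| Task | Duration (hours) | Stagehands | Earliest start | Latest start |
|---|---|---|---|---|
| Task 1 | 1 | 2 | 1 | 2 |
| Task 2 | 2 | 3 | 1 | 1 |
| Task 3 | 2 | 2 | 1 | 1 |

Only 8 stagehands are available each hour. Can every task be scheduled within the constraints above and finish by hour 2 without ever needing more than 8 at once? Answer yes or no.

yes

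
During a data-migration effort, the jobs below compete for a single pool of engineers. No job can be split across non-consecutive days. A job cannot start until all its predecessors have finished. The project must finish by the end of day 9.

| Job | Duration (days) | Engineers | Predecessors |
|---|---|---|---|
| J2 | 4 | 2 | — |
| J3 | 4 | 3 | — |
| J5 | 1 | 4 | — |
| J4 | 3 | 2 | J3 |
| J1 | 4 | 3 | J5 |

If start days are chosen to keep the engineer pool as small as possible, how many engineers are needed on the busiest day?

Early-start (J2@1, J3@1, J5@1, J4@5, J1@2) gives peak 9: d1:9  d2:8  d3:8  d4:8  d5:5  d6:2  d7:2  d8:0  d9:0.
Shift J5→5, J4→6, J1→6.
Schedule J2@1, J3@1, J5@5, J4@6, J1@6: d1:5  d2:5  d3:5  d4:5  d5:4  d6:5  d7:5  d8:5  d9:3 — peak 5.
Total engineer-days = 42 over 9 days ⇒ peak ≥ ⌈42/9⌉ = 5, so 5 is optimal.

5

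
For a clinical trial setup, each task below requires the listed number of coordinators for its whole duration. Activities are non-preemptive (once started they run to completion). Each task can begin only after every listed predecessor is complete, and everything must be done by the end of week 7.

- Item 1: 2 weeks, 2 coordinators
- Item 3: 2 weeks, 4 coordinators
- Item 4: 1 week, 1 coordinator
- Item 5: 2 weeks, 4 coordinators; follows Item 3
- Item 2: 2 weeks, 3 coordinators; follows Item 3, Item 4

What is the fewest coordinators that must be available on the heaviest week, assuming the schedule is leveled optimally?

5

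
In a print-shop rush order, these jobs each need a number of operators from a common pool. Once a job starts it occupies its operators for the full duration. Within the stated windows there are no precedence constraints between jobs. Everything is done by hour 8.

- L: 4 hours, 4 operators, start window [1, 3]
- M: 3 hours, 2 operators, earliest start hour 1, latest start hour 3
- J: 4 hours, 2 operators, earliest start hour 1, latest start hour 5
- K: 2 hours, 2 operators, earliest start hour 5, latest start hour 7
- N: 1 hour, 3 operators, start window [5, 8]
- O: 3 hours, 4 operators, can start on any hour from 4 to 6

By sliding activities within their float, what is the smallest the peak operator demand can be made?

8

Early-start (L@1, M@1, J@1, K@5, N@5, O@4) gives peak 10: h1:8  h2:8  h3:8  h4:10  h5:9  h6:6  h7:0  h8:0.
Shift O→6.
Schedule L@1, M@1, J@1, K@5, N@5, O@6: h1:8  h2:8  h3:8  h4:6  h5:5  h6:6  h7:4  h8:4 — peak 8.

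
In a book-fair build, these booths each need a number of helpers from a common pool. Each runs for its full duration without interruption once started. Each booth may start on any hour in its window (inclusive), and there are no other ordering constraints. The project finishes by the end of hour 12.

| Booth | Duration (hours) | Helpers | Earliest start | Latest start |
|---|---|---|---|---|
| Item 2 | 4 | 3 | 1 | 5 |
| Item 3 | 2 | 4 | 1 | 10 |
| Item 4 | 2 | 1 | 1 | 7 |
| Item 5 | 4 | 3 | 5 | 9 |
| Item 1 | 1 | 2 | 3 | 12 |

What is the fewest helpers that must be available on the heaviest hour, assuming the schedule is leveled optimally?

Early-start (Item 2@1, Item 3@1, Item 4@1, Item 5@5, Item 1@3) gives peak 8: h1:8  h2:8  h3:5  h4:3  h5:3  h6:3  h7:3  h8:3  h9:0  h10:0  h11:0  h12:0.
Shift Item 3→5, Item 5→7, Item 1→11.
Schedule Item 2@1, Item 3@5, Item 4@1, Item 5@7, Item 1@11: h1:4  h2:4  h3:3  h4:3  h5:4  h6:4  h7:3  h8:3  h9:3  h10:3  h11:2  h12:0 — peak 4.

4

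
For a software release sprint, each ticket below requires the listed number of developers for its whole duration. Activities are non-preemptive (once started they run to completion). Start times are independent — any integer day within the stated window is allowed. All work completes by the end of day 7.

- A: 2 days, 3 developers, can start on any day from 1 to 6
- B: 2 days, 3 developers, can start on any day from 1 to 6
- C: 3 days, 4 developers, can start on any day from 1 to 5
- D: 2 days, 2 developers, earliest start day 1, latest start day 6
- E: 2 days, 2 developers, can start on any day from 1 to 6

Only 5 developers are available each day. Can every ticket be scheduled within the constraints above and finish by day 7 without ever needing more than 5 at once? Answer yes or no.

yes

Schedule A@1, B@3, C@5, D@1, E@3: d1:5  d2:5  d3:5  d4:5  d5:4  d6:4  d7:4 — peak 5 ≤ 5.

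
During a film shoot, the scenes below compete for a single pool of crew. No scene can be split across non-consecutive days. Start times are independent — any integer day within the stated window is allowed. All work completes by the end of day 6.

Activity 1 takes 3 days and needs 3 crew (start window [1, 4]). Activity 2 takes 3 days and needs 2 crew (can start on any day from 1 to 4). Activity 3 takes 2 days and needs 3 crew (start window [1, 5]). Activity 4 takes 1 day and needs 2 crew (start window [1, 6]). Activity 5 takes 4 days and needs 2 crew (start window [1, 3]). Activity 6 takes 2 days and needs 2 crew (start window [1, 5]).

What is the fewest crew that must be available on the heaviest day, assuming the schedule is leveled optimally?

Early-start (Activity 1@1, Activity 2@1, Activity 3@1, Activity 4@1, Activity 5@1, Activity 6@1) gives peak 14: d1:14  d2:12  d3:7  d4:2  d5:0  d6:0.
Shift Activity 2→4, Activity 4→4, Activity 5→3, Activity 6→5.
Schedule Activity 1@1, Activity 2@4, Activity 3@1, Activity 4@4, Activity 5@3, Activity 6@5: d1:6  d2:6  d3:5  d4:6  d5:6  d6:6 — peak 6.
Total crew member-days = 35 over 6 days ⇒ peak ≥ ⌈35/6⌉ = 6, so 6 is optimal.

6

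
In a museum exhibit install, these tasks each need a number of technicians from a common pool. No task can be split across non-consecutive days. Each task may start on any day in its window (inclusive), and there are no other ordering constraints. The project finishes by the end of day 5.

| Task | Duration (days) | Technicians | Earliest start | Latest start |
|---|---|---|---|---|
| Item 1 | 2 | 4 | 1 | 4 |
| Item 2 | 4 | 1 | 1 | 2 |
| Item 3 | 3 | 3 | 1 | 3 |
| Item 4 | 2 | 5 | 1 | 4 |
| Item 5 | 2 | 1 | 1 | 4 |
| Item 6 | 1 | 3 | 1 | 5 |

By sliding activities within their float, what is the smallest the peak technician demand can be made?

8

Early-start (Item 1@1, Item 2@1, Item 3@1, Item 4@1, Item 5@1, Item 6@1) gives peak 17: d1:17  d2:14  d3:4  d4:1  d5:0.
Shift Item 4→4, Item 5→3, Item 6→3.
Schedule Item 1@1, Item 2@1, Item 3@1, Item 4@4, Item 5@3, Item 6@3: d1:8  d2:8  d3:8  d4:7  d5:5 — peak 8.
Total technician-days = 36 over 5 days ⇒ peak ≥ ⌈36/5⌉ = 8, so 8 is optimal.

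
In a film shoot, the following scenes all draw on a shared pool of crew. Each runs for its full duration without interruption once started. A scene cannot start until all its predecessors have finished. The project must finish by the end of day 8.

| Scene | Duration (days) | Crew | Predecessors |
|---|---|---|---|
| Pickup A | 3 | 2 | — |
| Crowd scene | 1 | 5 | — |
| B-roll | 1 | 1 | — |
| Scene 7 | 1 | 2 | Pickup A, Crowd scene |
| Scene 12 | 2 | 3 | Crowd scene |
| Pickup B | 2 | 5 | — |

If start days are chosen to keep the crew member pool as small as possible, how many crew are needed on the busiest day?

5

Early-start (Pickup A@1, Crowd scene@1, B-roll@1, Scene 7@4, Scene 12@2, Pickup B@1) gives peak 13: d1:13  d2:10  d3:5  d4:2  d5:0  d6:0  d7:0  d8:0.
Shift Crowd scene→4, Scene 7→5, Scene 12→5, Pickup B→7.
Schedule Pickup A@1, Crowd scene@4, B-roll@1, Scene 7@5, Scene 12@5, Pickup B@7: d1:3  d2:2  d3:2  d4:5  d5:5  d6:3  d7:5  d8:5 — peak 5.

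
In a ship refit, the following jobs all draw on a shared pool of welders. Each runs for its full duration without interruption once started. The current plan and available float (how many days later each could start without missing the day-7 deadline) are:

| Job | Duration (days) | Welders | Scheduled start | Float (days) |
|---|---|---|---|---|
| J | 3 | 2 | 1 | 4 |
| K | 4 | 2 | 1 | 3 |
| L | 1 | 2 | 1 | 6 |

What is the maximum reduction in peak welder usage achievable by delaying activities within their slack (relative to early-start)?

2

Early-start peak: d1:6  d2:4  d3:4  d4:2  d5:0  d6:0  d7:0 ⇒ 6.
Leveled (J@1, K@1, L@4): d1:4  d2:4  d3:4  d4:4  d5:0  d6:0  d7:0 ⇒ 4.
Reduction 6 − 4 = 2.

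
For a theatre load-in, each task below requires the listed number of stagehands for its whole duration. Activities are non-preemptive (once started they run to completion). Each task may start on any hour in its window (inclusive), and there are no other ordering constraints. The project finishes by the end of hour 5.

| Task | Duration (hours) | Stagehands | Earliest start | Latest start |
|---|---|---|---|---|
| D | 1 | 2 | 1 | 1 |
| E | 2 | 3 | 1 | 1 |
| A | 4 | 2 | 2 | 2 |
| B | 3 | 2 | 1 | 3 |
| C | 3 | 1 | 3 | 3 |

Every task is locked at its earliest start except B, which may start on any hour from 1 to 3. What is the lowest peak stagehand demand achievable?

5

B@1: h1:7  h2:7  h3:5  h4:3  h5:3 → peak 7
B@2: h1:5  h2:7  h3:5  h4:5  h5:3 → peak 7
B@3: h1:5  h2:5  h3:5  h4:5  h5:5 → peak 5
Best is B@3, peak 5.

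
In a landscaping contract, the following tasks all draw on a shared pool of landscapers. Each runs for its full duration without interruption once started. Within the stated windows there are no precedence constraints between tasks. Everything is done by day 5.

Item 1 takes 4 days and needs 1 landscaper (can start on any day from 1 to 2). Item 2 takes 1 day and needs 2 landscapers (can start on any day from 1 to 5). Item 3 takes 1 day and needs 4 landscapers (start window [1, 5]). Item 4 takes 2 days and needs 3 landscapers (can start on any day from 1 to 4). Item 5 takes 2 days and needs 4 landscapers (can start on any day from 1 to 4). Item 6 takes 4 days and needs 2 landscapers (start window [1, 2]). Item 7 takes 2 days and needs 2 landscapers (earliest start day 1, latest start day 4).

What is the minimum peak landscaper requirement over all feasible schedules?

Early-start (Item 1@1, Item 2@1, Item 3@1, Item 4@1, Item 5@1, Item 6@1, Item 7@1) gives peak 18: d1:18  d2:12  d3:3  d4:3  d5:0.
Shift Item 4→2, Item 5→4, Item 6→2, Item 7→2.
Schedule Item 1@1, Item 2@1, Item 3@1, Item 4@2, Item 5@4, Item 6@2, Item 7@2: d1:7  d2:8  d3:8  d4:7  d5:6 — peak 8.
Total landscaper-days = 36 over 5 days ⇒ peak ≥ ⌈36/5⌉ = 8, so 8 is optimal.

8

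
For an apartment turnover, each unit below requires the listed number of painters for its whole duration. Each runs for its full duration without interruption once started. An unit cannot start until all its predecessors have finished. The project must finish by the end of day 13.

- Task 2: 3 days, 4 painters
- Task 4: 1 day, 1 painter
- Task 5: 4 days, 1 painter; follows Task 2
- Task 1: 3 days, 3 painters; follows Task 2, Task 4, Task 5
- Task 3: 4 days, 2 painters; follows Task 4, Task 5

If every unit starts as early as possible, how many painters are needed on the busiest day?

5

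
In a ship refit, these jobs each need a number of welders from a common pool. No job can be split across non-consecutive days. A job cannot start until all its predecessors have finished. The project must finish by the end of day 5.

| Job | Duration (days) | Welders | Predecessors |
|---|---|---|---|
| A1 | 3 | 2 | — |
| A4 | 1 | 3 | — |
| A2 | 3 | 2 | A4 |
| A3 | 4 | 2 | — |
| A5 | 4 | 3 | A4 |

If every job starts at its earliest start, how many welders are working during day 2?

9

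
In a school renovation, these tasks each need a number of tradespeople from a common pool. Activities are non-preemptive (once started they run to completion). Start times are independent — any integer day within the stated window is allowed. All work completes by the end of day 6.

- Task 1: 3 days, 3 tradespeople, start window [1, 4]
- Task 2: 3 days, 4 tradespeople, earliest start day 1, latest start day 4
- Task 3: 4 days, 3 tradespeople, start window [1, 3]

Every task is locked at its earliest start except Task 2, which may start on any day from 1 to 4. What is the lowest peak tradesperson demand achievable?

7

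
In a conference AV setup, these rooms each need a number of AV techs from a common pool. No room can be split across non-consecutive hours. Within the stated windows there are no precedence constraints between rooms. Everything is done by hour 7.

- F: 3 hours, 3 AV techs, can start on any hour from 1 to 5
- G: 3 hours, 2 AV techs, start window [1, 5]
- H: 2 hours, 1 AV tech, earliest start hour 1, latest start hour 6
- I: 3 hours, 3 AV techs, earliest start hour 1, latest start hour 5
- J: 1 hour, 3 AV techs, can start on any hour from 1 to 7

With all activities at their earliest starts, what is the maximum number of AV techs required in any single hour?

12

Early-start schedule: F@1, G@1, H@1, I@1, J@1.
Load per hour: hour 1: 12, hour 2: 9, hour 3: 8, hour 4: 0, hour 5: 0, hour 6: 0, hour 7: 0.
Peak is 12.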